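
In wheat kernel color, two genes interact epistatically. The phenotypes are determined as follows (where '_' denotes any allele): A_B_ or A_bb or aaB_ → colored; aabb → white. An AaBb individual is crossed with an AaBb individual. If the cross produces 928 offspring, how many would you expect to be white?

Cross: AaBb × AaBb — consider each gene separately:
A gene: Aa × Aa → 1 AA, 2 Aa, 1 aa → 3 A_ : 1 aa (out of 4)
B gene: Bb × Bb → 1 BB, 2 Bb, 1 bb → 3 B_ : 1 bb (out of 4)
Genotype classes (out of 4 × 4 = 16): A_B_ = 3×3 = 9; A_bb = 3×1 = 3; aaB_ = 1×3 = 3; aabb = 1×1 = 1
Apply the phenotype rules: A_B_ (9) + A_bb (3) + aaB_ (3) → colored; aabb (1) → white
Phenotype counts (out of 16): 15 colored, 1 white
white: 1 out of 16 → fraction 1/16
Expected count = 1/16 × 928 = 58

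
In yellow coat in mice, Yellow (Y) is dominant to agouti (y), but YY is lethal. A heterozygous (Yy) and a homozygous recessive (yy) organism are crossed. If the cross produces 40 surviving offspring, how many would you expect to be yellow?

Cross: Yy × yy
Punnett square offspring (before lethality): 2 Yy, 2 yy
No YY offspring are produced in this cross.
yellow: 2 out of 4 → fraction 1/2
Expected count = 1/2 × 40 = 20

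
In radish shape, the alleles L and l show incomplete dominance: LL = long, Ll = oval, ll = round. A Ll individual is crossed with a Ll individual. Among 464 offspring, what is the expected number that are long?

Punnett square for Ll × Ll:
Offspring genotypes: 1 LL, 2 Ll, 1 ll
Phenotype counts: 1 long, 2 oval, 1 round
long: 1 out of 4 → fraction 1/4
Expected count = 1/4 × 464 = 116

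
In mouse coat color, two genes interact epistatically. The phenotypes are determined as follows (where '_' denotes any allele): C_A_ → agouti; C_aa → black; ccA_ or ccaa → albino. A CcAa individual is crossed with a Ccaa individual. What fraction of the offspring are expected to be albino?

Cross: CcAa × Ccaa — consider each gene separately:
C gene: Cc × Cc → 1 CC, 2 Cc, 1 cc → 3 C_ : 1 cc (out of 4)
A gene: Aa × aa → 2 Aa, 2 aa → 2 A_ : 2 aa (out of 4)
Genotype classes (out of 4 × 4 = 16): C_A_ = 3×2 = 6; C_aa = 3×2 = 6; ccA_ = 1×2 = 2; ccaa = 1×2 = 2
Apply the phenotype rules: C_A_ (6) → agouti; C_aa (6) → black; ccA_ (2) + ccaa (2) → albino
Phenotype counts (out of 16): 6 agouti, 6 black, 4 albino
albino: 4 out of 16
Probability: 4/16 = 1/4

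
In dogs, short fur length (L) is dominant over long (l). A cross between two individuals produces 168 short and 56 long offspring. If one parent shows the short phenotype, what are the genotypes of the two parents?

Observed offspring: 168 short, 56 long
The observed ratio simplifies to 3:1. Long (ll) offspring appear, so each parent must contribute one l allele. The parent stated to show short carries L, so it is Ll. The other parent is then either Ll or ll: Ll × ll would give a 1:1 split, whereas Ll × Ll gives 3:1 — matching the data. So both parents are heterozygous (Ll × Ll).
Parent genotypes: Ll × Ll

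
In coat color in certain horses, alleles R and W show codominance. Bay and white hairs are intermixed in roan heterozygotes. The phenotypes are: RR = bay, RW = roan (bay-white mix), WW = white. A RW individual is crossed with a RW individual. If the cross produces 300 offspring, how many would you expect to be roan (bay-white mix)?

Punnett square for RW × RW:
Offspring genotypes: 1 RR, 2 RW, 1 WW
Phenotype counts: 1 bay, 2 roan (bay-white mix), 1 white
roan (bay-white mix): 2 out of 4 → fraction 1/2
Expected count = 1/2 × 300 = 150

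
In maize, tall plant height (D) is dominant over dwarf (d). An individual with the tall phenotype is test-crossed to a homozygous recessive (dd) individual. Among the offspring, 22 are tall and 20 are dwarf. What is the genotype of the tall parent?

Test cross: ? × dd
Offspring: 22 tall, 20 dwarf — approximately 1:1.
A 1:1 ratio in a test cross indicates the unknown parent is heterozygous (Dd).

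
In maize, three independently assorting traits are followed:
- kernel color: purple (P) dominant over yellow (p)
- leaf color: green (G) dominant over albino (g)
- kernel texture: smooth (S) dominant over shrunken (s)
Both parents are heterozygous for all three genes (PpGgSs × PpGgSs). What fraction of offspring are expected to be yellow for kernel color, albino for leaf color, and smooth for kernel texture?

Trihybrid cross: PpGgSs × PpGgSs
Each trait segregates independently with a 3:1 phenotypic ratio, so each gene contributes 3/4 (dominant) or 1/4 (recessive).
Target: yellow (kernel color), albino (leaf color), smooth (kernel texture)
Probability = product of independent per-trait probabilities
= 1/4 × 1/4 × 3/4 = 3/64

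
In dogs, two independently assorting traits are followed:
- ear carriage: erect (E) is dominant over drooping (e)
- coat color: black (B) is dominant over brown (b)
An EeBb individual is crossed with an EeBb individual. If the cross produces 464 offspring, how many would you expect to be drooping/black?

Dihybrid cross EeBb × EeBb — consider each gene separately:
ear carriage: Ee × Ee → 1 EE, 2 Ee, 1 ee → 3 E_ : 1 ee (out of 4)
coat color: Bb × Bb → 1 BB, 2 Bb, 1 bb → 3 B_ : 1 bb (out of 4)
Combine (counts out of 4 × 4 = 16): erect/black (E_B_) = 3×3 = 9; erect/brown (E_bb) = 3×1 = 3; drooping/black (eeB_) = 1×3 = 3; drooping/brown (eebb) = 1×1 = 1
Phenotype counts (out of 16): 9 erect/black, 3 erect/brown, 3 drooping/black, 1 drooping/brown
drooping/black: 3 out of 16 → fraction 3/16
Expected count = 3/16 × 464 = 87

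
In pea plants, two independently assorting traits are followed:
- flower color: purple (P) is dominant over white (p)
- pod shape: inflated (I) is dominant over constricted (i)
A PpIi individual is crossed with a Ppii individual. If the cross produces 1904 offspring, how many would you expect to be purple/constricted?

Dihybrid cross PpIi × Ppii — consider each gene separately:
flower color: Pp × Pp → 1 PP, 2 Pp, 1 pp → 3 P_ : 1 pp (out of 4)
pod shape: Ii × ii → 2 Ii, 2 ii → 2 I_ : 2 ii (out of 4)
Combine (counts out of 4 × 4 = 16): purple/inflated (P_I_) = 3×2 = 6; purple/constricted (P_ii) = 3×2 = 6; white/inflated (ppI_) = 1×2 = 2; white/constricted (ppii) = 1×2 = 2
Phenotype counts (out of 16): 6 purple/inflated, 6 purple/constricted, 2 white/inflated, 2 white/constricted
purple/constricted: 6 out of 16 → fraction 3/8
Expected count = 3/8 × 1904 = 714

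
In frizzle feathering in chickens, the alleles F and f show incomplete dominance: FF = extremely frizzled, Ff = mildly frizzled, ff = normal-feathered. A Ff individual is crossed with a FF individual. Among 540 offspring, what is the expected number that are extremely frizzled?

Punnett square for Ff × FF:
Offspring genotypes: 2 FF, 2 Ff
Phenotype counts: 2 extremely frizzled, 2 mildly frizzled
extremely frizzled: 2 out of 4 → fraction 1/2
Expected count = 1/2 × 540 = 270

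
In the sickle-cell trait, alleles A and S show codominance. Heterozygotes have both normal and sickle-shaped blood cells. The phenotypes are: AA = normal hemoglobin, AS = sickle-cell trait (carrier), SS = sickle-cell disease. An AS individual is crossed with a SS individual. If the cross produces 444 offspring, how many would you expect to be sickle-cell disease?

Punnett square for AS × SS:
Offspring genotypes: 2 AS, 2 SS
Phenotype counts: 2 sickle-cell trait (carrier), 2 sickle-cell disease
sickle-cell disease: 2 out of 4 → fraction 1/2
Expected count = 1/2 × 444 = 222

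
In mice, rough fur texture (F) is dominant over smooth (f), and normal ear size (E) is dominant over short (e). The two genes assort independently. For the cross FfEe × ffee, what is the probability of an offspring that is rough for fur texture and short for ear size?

Dihybrid cross FfEe × ffee — consider each gene separately:
fur texture: Ff × ff → 2 Ff, 2 ff → 2 F_ : 2 ff (out of 4)
ear size: Ee × ee → 2 Ee, 2 ee → 2 E_ : 2 ee (out of 4)
Looking for: rough (F_) and short (ee)
P(rough) = 2/4, P(short) = 2/4
P(both) = 2/4 × 2/4 = 4/16 = 1/4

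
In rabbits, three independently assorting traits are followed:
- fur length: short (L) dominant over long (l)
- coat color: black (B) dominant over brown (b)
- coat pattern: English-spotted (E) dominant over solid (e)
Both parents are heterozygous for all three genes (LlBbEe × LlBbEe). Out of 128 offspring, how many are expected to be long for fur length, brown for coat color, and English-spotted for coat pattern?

Trihybrid cross: LlBbEe × LlBbEe
Each trait segregates independently with a 3:1 phenotypic ratio, so each gene contributes 3/4 (dominant) or 1/4 (recessive).
Target: long (fur length), brown (coat color), English-spotted (coat pattern)
Probability = product of independent per-trait probabilities
= 1/4 × 1/4 × 3/4 = 3/64
Expected count = 3/64 × 128 = 6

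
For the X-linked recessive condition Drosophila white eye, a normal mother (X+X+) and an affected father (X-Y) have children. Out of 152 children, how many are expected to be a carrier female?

Cross: X+X+ × X-Y
Offspring: 2 X+X-, 2 X+Y
Probability of a carrier female: 2/4 = 1/2
Expected count = 1/2 × 152 = 76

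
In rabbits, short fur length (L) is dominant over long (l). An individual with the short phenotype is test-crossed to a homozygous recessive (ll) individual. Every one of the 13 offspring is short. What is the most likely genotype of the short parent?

Test cross: ? × ll
All offspring are short.
If the unknown parent were heterozygous (Ll), about half of 13 offspring would be long; none are. The unknown parent is most likely homozygous dominant (LL).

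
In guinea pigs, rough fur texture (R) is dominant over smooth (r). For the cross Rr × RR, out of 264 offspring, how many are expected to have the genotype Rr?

Punnett square for Rr × RR:
Offspring genotypes: 2 RR, 2 Rr
Total offspring: 4
Count with target: 2
Probability: 2/4 = 1/2
Expected count = 1/2 × 264 = 132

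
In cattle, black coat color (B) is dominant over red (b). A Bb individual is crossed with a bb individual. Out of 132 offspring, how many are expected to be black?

Punnett square for Bb × bb:
Offspring genotypes: 2 Bb, 2 bb
black: 2, red: 2
black: 2 out of 4 → fraction 1/2
Expected count = 1/2 × 132 = 66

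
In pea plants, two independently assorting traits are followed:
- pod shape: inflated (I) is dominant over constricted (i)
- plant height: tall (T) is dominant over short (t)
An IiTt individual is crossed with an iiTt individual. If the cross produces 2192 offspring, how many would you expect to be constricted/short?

Dihybrid cross IiTt × iiTt — consider each gene separately:
pod shape: Ii × ii → 2 Ii, 2 ii → 2 I_ : 2 ii (out of 4)
plant height: Tt × Tt → 1 TT, 2 Tt, 1 tt → 3 T_ : 1 tt (out of 4)
Combine (counts out of 4 × 4 = 16): inflated/tall (I_T_) = 2×3 = 6; inflated/short (I_tt) = 2×1 = 2; constricted/tall (iiT_) = 2×3 = 6; constricted/short (iitt) = 2×1 = 2
Phenotype counts (out of 16): 6 inflated/tall, 2 inflated/short, 6 constricted/tall, 2 constricted/short
constricted/short: 2 out of 16 → fraction 1/8
Expected count = 1/8 × 2192 = 274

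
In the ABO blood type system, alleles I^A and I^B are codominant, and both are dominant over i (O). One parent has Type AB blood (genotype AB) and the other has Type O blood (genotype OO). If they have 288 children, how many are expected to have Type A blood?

Cross: AB × OO
Possible offspring genotypes: 2 AO, 2 BO
Blood type counts: 2 Type A, 2 Type B
Probability of Type A: 2/4 = 1/2
Expected count = 1/2 × 288 = 144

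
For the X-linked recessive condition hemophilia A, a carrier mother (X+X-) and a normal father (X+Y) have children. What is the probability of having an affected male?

Cross: X+X- × X+Y
Offspring: 1 X+X+, 1 X+Y, 1 X+X-, 1 X-Y
Probability of an affected male: 1/4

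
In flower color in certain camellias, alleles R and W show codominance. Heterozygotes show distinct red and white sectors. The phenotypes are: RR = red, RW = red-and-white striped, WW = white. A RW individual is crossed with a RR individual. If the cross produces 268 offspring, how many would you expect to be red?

Punnett square for RW × RR:
Offspring genotypes: 2 RR, 2 RW
Phenotype counts: 2 red, 2 red-and-white striped
red: 2 out of 4 → fraction 1/2
Expected count = 1/2 × 268 = 134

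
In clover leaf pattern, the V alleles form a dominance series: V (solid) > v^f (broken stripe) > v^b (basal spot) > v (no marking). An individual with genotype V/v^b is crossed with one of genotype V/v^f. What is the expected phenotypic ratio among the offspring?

Cross: V/v^b × V/v^f
Allele dominance: V > v^f > v^b > v
Offspring genotypes: 1 V/V, 1 V/v^f, 1 V/v^b, 1 v^f/v^b
Phenotype counts: 3 solid, 1 broken stripe
Ratio: 3 solid : 1 broken stripe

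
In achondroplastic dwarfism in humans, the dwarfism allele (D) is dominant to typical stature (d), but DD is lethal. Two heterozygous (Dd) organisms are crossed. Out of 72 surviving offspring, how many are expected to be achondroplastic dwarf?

Cross: Dd × Dd
Punnett square offspring (before lethality): 1 DD, 2 Dd, 1 dd
The DD genotype is lethal (embryos die); surviving offspring: 2 Dd, 1 dd
achondroplastic dwarf: 2 out of 3 → fraction 2/3
Expected count = 2/3 × 72 = 48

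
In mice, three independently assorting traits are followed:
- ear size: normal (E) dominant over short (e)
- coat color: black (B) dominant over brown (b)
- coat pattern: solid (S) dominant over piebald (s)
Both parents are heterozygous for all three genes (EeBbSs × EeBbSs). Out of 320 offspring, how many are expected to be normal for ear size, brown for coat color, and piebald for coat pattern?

Trihybrid cross: EeBbSs × EeBbSs
Each trait segregates independently with a 3:1 phenotypic ratio, so each gene contributes 3/4 (dominant) or 1/4 (recessive).
Target: normal (ear size), brown (coat color), piebald (coat pattern)
Probability = product of independent per-trait probabilities
= 3/4 × 1/4 × 1/4 = 3/64
Expected count = 3/64 × 320 = 15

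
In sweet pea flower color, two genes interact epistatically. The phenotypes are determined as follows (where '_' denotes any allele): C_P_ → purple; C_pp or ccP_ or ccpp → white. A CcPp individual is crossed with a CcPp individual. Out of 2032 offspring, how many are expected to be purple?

Cross: CcPp × CcPp — consider each gene separately:
C gene: Cc × Cc → 1 CC, 2 Cc, 1 cc → 3 C_ : 1 cc (out of 4)
P gene: Pp × Pp → 1 PP, 2 Pp, 1 pp → 3 P_ : 1 pp (out of 4)
Genotype classes (out of 4 × 4 = 16): C_P_ = 3×3 = 9; C_pp = 3×1 = 3; ccP_ = 1×3 = 3; ccpp = 1×1 = 1
Apply the phenotype rules: C_P_ (9) → purple; C_pp (3) + ccP_ (3) + ccpp (1) → white
Phenotype counts (out of 16): 9 purple, 7 white
purple: 9 out of 16 → fraction 9/16
Expected count = 9/16 × 2032 = 1143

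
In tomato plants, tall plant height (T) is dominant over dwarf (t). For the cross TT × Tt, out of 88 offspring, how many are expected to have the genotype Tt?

Punnett square for TT × Tt:
Offspring genotypes: 2 TT, 2 Tt
Total offspring: 4
Count with target: 2
Probability: 2/4 = 1/2
Expected count = 1/2 × 88 = 44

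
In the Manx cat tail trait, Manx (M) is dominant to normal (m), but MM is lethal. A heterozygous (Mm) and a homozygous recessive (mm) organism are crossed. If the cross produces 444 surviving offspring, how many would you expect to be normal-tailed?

Cross: Mm × mm
Punnett square offspring (before lethality): 2 Mm, 2 mm
No MM offspring are produced in this cross.
normal-tailed: 2 out of 4 → fraction 1/2
Expected count = 1/2 × 444 = 222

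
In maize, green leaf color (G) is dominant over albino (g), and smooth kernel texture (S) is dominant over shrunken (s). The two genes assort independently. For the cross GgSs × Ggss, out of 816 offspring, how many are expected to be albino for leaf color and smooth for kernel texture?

Dihybrid cross GgSs × Ggss — consider each gene separately:
leaf color: Gg × Gg → 1 GG, 2 Gg, 1 gg → 3 G_ : 1 gg (out of 4)
kernel texture: Ss × ss → 2 Ss, 2 ss → 2 S_ : 2 ss (out of 4)
Looking for: albino (gg) and smooth (S_)
P(albino) = 1/4, P(smooth) = 2/4
P(both) = 1/4 × 2/4 = 2/16 = 1/8
Expected count = 1/8 × 816 = 102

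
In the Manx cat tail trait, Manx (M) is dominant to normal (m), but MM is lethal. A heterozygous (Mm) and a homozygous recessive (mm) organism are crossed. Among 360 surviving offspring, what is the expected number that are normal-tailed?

Cross: Mm × mm
Punnett square offspring (before lethality): 2 Mm, 2 mm
No MM offspring are produced in this cross.
normal-tailed: 2 out of 4 → fraction 1/2
Expected count = 1/2 × 360 = 180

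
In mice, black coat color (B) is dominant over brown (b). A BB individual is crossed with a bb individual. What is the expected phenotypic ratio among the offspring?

Punnett square for BB × bb:
Offspring genotypes: 4 Bb
black: 4, brown: 0
Ratio: all black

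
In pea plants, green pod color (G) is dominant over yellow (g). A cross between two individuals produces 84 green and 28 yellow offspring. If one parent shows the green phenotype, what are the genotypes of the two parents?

Observed offspring: 84 green, 28 yellow
The observed ratio simplifies to 3:1. Yellow (gg) offspring appear, so each parent must contribute one g allele. The parent stated to show green carries G, so it is Gg. The other parent is then either Gg or gg: Gg × gg would give a 1:1 split, whereas Gg × Gg gives 3:1 — matching the data. So both parents are heterozygous (Gg × Gg).
Parent genotypes: Gg × Gg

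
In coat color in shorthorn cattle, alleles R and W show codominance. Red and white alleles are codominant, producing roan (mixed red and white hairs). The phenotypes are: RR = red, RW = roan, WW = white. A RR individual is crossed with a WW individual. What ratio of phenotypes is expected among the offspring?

Punnett square for RR × WW:
Offspring genotypes: 4 RW
Phenotype counts: 4 roan
Ratio: all roan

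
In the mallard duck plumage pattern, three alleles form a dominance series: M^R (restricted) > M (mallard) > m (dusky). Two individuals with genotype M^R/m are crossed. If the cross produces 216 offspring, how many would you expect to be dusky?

Cross: M^R/m × M^R/m
Allele dominance: M^R > M > m
Offspring genotypes: 1 M^R/M^R, 2 M^R/m, 1 m/m
Phenotype counts: 3 restricted, 1 dusky
dusky: 1 out of 4 → fraction 1/4
Expected count = 1/4 × 216 = 54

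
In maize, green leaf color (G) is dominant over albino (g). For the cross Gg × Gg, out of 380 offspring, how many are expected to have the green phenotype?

Punnett square for Gg × Gg:
Offspring genotypes: 1 GG, 2 Gg, 1 gg
Total offspring: 4
Count with target: 3
Probability: 3/4
Expected count = 3/4 × 380 = 285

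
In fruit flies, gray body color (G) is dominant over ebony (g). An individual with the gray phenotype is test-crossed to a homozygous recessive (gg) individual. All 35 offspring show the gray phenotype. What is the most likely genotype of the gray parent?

Test cross: ? × gg
All offspring are gray.
If the unknown parent were heterozygous (Gg), about half of 35 offspring would be ebony; none are. The unknown parent is most likely homozygous dominant (GG).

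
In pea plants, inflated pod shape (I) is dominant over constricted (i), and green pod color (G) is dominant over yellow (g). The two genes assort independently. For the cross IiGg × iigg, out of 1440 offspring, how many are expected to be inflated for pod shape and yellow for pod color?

Dihybrid cross IiGg × iigg — consider each gene separately:
pod shape: Ii × ii → 2 Ii, 2 ii → 2 I_ : 2 ii (out of 4)
pod color: Gg × gg → 2 Gg, 2 gg → 2 G_ : 2 gg (out of 4)
Looking for: inflated (I_) and yellow (gg)
P(inflated) = 2/4, P(yellow) = 2/4
P(both) = 2/4 × 2/4 = 4/16 = 1/4
Expected count = 1/4 × 1440 = 360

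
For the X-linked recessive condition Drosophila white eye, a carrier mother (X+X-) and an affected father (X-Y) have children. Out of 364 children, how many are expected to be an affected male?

Cross: X+X- × X-Y
Offspring: 1 X+X-, 1 X+Y, 1 X-X-, 1 X-Y
Probability of an affected male: 1/4
Expected count = 1/4 × 364 = 91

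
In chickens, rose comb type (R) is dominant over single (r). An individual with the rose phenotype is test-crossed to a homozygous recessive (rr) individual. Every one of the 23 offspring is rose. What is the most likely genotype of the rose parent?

Test cross: ? × rr
All offspring are rose.
If the unknown parent were heterozygous (Rr), about half of 23 offspring would be single; none are. The unknown parent is most likely homozygous dominant (RR).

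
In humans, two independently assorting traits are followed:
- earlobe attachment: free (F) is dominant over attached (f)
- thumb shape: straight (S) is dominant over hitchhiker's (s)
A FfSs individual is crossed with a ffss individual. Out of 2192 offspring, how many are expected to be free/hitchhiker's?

Dihybrid cross FfSs × ffss — consider each gene separately:
earlobe attachment: Ff × ff → 2 Ff, 2 ff → 2 F_ : 2 ff (out of 4)
thumb shape: Ss × ss → 2 Ss, 2 ss → 2 S_ : 2 ss (out of 4)
Combine (counts out of 4 × 4 = 16): free/straight (F_S_) = 2×2 = 4; free/hitchhiker's (F_ss) = 2×2 = 4; attached/straight (ffS_) = 2×2 = 4; attached/hitchhiker's (ffss) = 2×2 = 4
Phenotype counts (out of 16): 4 free/straight, 4 free/hitchhiker's, 4 attached/straight, 4 attached/hitchhiker's
free/hitchhiker's: 4 out of 16 → fraction 1/4
Expected count = 1/4 × 2192 = 548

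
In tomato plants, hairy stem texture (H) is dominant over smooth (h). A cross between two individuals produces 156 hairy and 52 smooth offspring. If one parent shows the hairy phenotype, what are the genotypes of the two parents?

Observed offspring: 156 hairy, 52 smooth
The observed ratio simplifies to 3:1. Smooth (hh) offspring appear, so each parent must contribute one h allele. The parent stated to show hairy carries H, so it is Hh. The other parent is then either Hh or hh: Hh × hh would give a 1:1 split, whereas Hh × Hh gives 3:1 — matching the data. So both parents are heterozygous (Hh × Hh).
Parent genotypes: Hh × Hh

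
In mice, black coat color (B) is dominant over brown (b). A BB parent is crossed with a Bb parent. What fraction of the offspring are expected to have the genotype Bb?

Punnett square for BB × Bb:
Offspring genotypes: 2 BB, 2 Bb
Total offspring: 4
Count with target: 2
Probability: 2/4 = 1/2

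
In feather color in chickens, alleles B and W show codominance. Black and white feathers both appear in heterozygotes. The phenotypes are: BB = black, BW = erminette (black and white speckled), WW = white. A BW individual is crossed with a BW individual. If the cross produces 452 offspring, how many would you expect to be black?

Punnett square for BW × BW:
Offspring genotypes: 1 BB, 2 BW, 1 WW
Phenotype counts: 1 black, 2 erminette (black and white speckled), 1 white
black: 1 out of 4 → fraction 1/4
Expected count = 1/4 × 452 = 113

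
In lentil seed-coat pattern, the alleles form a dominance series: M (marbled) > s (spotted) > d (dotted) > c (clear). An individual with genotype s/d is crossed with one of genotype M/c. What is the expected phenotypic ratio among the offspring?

Cross: s/d × M/c
Allele dominance: M > s > d > c
Offspring genotypes: 1 M/s, 1 s/c, 1 M/d, 1 d/c
Phenotype counts: 2 marbled, 1 spotted, 1 dotted
Ratio: 2 marbled : 1 spotted : 1 dotted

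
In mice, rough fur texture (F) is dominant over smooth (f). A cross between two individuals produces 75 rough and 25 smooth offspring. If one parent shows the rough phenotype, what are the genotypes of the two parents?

Observed offspring: 75 rough, 25 smooth
The observed ratio simplifies to 3:1. Smooth (ff) offspring appear, so each parent must contribute one f allele. The parent stated to show rough carries F, so it is Ff. The other parent is then either Ff or ff: Ff × ff would give a 1:1 split, whereas Ff × Ff gives 3:1 — matching the data. So both parents are heterozygous (Ff × Ff).
Parent genotypes: Ff × Ff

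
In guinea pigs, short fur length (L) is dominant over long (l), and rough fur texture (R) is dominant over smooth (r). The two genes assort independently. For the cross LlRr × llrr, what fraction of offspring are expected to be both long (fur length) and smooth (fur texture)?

Dihybrid cross LlRr × llrr — consider each gene separately:
fur length: Ll × ll → 2 Ll, 2 ll → 2 L_ : 2 ll (out of 4)
fur texture: Rr × rr → 2 Rr, 2 rr → 2 R_ : 2 rr (out of 4)
Looking for: long (ll) and smooth (rr)
P(long) = 2/4, P(smooth) = 2/4
P(both) = 2/4 × 2/4 = 4/16 = 1/4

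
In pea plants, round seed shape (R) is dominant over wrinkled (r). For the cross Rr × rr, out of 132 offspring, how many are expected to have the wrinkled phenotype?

Punnett square for Rr × rr:
Offspring genotypes: 2 Rr, 2 rr
Total offspring: 4
Count with target: 2
Probability: 2/4 = 1/2
Expected count = 1/2 × 132 = 66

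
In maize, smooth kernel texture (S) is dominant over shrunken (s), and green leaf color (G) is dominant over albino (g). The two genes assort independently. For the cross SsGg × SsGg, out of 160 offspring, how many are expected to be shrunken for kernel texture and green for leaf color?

Dihybrid cross SsGg × SsGg — consider each gene separately:
kernel texture: Ss × Ss → 1 SS, 2 Ss, 1 ss → 3 S_ : 1 ss (out of 4)
leaf color: Gg × Gg → 1 GG, 2 Gg, 1 gg → 3 G_ : 1 gg (out of 4)
Looking for: shrunken (ss) and green (G_)
P(shrunken) = 1/4, P(green) = 3/4
P(both) = 1/4 × 3/4 = 3/16
Expected count = 3/16 × 160 = 30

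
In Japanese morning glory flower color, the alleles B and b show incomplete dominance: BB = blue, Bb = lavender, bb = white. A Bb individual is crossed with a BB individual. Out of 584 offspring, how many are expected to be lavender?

Punnett square for Bb × BB:
Offspring genotypes: 2 BB, 2 Bb
Phenotype counts: 2 blue, 2 lavender
lavender: 2 out of 4 → fraction 1/2
Expected count = 1/2 × 584 = 292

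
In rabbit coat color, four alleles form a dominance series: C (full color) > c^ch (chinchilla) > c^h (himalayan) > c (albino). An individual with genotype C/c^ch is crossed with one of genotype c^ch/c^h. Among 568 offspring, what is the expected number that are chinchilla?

Cross: C/c^ch × c^ch/c^h
Allele dominance: C > c^ch > c^h > c
Offspring genotypes: 1 C/c^ch, 1 C/c^h, 1 c^ch/c^ch, 1 c^ch/c^h
Phenotype counts: 2 full color, 2 chinchilla
chinchilla: 2 out of 4 → fraction 1/2
Expected count = 1/2 × 568 = 284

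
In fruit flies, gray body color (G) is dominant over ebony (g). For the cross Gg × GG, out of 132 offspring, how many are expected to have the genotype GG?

Punnett square for Gg × GG:
Offspring genotypes: 2 GG, 2 Gg
Total offspring: 4
Count with target: 2
Probability: 2/4 = 1/2
Expected count = 1/2 × 132 = 66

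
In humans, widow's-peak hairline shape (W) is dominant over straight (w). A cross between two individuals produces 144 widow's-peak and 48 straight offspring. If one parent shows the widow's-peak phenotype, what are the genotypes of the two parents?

Observed offspring: 144 widow's-peak, 48 straight
The observed ratio simplifies to 3:1. Straight (ww) offspring appear, so each parent must contribute one w allele. The parent stated to show widow's-peak carries W, so it is Ww. The other parent is then either Ww or ww: Ww × ww would give a 1:1 split, whereas Ww × Ww gives 3:1 — matching the data. So both parents are heterozygous (Ww × Ww).
Parent genotypes: Ww × Ww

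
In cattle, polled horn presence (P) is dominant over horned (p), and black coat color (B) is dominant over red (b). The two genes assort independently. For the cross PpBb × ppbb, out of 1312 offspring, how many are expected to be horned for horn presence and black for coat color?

Dihybrid cross PpBb × ppbb — consider each gene separately:
horn presence: Pp × pp → 2 Pp, 2 pp → 2 P_ : 2 pp (out of 4)
coat color: Bb × bb → 2 Bb, 2 bb → 2 B_ : 2 bb (out of 4)
Looking for: horned (pp) and black (B_)
P(horned) = 2/4, P(black) = 2/4
P(both) = 2/4 × 2/4 = 4/16 = 1/4
Expected count = 1/4 × 1312 = 328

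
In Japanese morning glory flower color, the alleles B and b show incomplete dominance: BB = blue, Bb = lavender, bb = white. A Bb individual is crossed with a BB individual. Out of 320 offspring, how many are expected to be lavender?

Punnett square for Bb × BB:
Offspring genotypes: 2 BB, 2 Bb
Phenotype counts: 2 blue, 2 lavender
lavender: 2 out of 4 → fraction 1/2
Expected count = 1/2 × 320 = 160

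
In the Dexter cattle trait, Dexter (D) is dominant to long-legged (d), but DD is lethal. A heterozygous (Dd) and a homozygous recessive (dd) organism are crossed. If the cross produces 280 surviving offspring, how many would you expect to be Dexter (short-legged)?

Cross: Dd × dd
Punnett square offspring (before lethality): 2 Dd, 2 dd
No DD offspring are produced in this cross.
Dexter (short-legged): 2 out of 4 → fraction 1/2
Expected count = 1/2 × 280 = 140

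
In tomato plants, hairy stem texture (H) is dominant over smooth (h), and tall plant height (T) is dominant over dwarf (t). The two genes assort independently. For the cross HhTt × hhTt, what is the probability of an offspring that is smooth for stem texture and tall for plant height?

Dihybrid cross HhTt × hhTt — consider each gene separately:
stem texture: Hh × hh → 2 Hh, 2 hh → 2 H_ : 2 hh (out of 4)
plant height: Tt × Tt → 1 TT, 2 Tt, 1 tt → 3 T_ : 1 tt (out of 4)
Looking for: smooth (hh) and tall (T_)
P(smooth) = 2/4, P(tall) = 3/4
P(both) = 2/4 × 3/4 = 6/16 = 3/8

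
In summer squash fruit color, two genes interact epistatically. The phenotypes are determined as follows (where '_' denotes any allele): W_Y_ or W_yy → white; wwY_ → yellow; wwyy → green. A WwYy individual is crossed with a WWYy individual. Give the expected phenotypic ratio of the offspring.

Cross: WwYy × WWYy — consider each gene separately:
W gene: Ww × WW → 2 WW, 2 Ww → 4 W_ (out of 4)
Y gene: Yy × Yy → 1 YY, 2 Yy, 1 yy → 3 Y_ : 1 yy (out of 4)
Genotype classes (out of 4 × 4 = 16): W_Y_ = 4×3 = 12; W_yy = 4×1 = 4
Apply the phenotype rules: W_Y_ (12) + W_yy (4) → white
Phenotype counts (out of 16): 16 white
Ratio: all white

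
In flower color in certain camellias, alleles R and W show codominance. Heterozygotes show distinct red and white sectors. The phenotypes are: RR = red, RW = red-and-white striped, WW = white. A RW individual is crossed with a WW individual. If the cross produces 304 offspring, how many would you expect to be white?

Punnett square for RW × WW:
Offspring genotypes: 2 RW, 2 WW
Phenotype counts: 2 red-and-white striped, 2 white
white: 2 out of 4 → fraction 1/2
Expected count = 1/2 × 304 = 152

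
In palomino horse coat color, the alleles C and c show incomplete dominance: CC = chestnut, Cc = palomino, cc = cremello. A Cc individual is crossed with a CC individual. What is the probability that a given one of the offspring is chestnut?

Punnett square for Cc × CC:
Offspring genotypes: 2 CC, 2 Cc
Phenotype counts: 2 chestnut, 2 palomino
chestnut: 2 out of 4
Probability: 2/4 = 1/2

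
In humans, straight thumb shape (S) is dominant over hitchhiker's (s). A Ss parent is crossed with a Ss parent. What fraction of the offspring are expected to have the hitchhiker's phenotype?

Punnett square for Ss × Ss:
Offspring genotypes: 1 SS, 2 Ss, 1 ss
Total offspring: 4
Count with target: 1
Probability: 1/4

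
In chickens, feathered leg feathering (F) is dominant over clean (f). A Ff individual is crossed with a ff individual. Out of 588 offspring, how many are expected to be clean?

Punnett square for Ff × ff:
Offspring genotypes: 2 Ff, 2 ff
feathered: 2, clean: 2
clean: 2 out of 4 → fraction 1/2
Expected count = 1/2 × 588 = 294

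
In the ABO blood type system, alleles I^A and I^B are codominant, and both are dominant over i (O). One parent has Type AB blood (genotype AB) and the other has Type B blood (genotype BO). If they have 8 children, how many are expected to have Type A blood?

Cross: AB × BO
Possible offspring genotypes: 1 AB, 1 AO, 1 BB, 1 BO
Blood type counts: 1 Type AB, 1 Type A, 2 Type B
Probability of Type A: 1/4
Expected count = 1/4 × 8 = 2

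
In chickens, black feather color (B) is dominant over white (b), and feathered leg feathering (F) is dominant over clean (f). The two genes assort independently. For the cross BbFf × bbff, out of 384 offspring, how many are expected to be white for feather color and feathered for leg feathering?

Dihybrid cross BbFf × bbff — consider each gene separately:
feather color: Bb × bb → 2 Bb, 2 bb → 2 B_ : 2 bb (out of 4)
leg feathering: Ff × ff → 2 Ff, 2 ff → 2 F_ : 2 ff (out of 4)
Looking for: white (bb) and feathered (F_)
P(white) = 2/4, P(feathered) = 2/4
P(both) = 2/4 × 2/4 = 4/16 = 1/4
Expected count = 1/4 × 384 = 96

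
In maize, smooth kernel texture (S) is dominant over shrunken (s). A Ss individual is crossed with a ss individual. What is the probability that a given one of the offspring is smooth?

Punnett square for Ss × ss:
Offspring genotypes: 2 Ss, 2 ss
smooth: 2, shrunken: 2
smooth: 2 out of 4
Probability: 2/4 = 1/2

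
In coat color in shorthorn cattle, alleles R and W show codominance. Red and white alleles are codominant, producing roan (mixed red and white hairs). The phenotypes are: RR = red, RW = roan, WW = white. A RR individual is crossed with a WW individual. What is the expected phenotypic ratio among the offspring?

Punnett square for RR × WW:
Offspring genotypes: 4 RW
Phenotype counts: 4 roan
Ratio: all roan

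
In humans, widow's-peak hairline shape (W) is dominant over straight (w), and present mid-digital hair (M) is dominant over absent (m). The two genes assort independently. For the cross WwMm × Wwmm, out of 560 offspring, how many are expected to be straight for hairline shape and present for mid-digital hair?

Dihybrid cross WwMm × Wwmm — consider each gene separately:
hairline shape: Ww × Ww → 1 WW, 2 Ww, 1 ww → 3 W_ : 1 ww (out of 4)
mid-digital hair: Mm × mm → 2 Mm, 2 mm → 2 M_ : 2 mm (out of 4)
Looking for: straight (ww) and present (M_)
P(straight) = 1/4, P(present) = 2/4
P(both) = 1/4 × 2/4 = 2/16 = 1/8
Expected count = 1/8 × 560 = 70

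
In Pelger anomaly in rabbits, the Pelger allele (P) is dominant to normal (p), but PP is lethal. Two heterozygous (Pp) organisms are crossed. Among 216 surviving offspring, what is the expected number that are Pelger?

Cross: Pp × Pp
Punnett square offspring (before lethality): 1 PP, 2 Pp, 1 pp
The PP genotype is lethal (embryos die); surviving offspring: 2 Pp, 1 pp
Pelger: 2 out of 3 → fraction 2/3
Expected count = 2/3 × 216 = 144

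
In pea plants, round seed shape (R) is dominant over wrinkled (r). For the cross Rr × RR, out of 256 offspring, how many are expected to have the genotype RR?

Punnett square for Rr × RR:
Offspring genotypes: 2 RR, 2 Rr
Total offspring: 4
Count with target: 2
Probability: 2/4 = 1/2
Expected count = 1/2 × 256 = 128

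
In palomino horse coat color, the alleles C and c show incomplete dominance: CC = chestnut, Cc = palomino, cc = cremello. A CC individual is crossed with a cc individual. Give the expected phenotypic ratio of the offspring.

Punnett square for CC × cc:
Offspring genotypes: 4 Cc
Phenotype counts: 4 palomino
Ratio: all palomino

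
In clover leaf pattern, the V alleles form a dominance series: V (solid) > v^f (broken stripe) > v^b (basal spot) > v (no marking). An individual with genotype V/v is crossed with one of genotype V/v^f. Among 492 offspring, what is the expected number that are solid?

Cross: V/v × V/v^f
Allele dominance: V > v^f > v^b > v
Offspring genotypes: 1 V/V, 1 V/v^f, 1 V/v, 1 v^f/v
Phenotype counts: 3 solid, 1 broken stripe
solid: 3 out of 4 → fraction 3/4
Expected count = 3/4 × 492 = 369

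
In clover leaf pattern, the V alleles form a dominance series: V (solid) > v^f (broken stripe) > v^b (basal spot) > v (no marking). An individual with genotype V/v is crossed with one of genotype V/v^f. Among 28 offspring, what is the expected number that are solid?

Cross: V/v × V/v^f
Allele dominance: V > v^f > v^b > v
Offspring genotypes: 1 V/V, 1 V/v^f, 1 V/v, 1 v^f/v
Phenotype counts: 3 solid, 1 broken stripe
solid: 3 out of 4 → fraction 3/4
Expected count = 3/4 × 28 = 21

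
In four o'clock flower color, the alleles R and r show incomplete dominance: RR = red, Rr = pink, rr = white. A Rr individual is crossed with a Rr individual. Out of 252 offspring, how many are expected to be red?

Punnett square for Rr × Rr:
Offspring genotypes: 1 RR, 2 Rr, 1 rr
Phenotype counts: 1 red, 2 pink, 1 white
red: 1 out of 4 → fraction 1/4
Expected count = 1/4 × 252 = 63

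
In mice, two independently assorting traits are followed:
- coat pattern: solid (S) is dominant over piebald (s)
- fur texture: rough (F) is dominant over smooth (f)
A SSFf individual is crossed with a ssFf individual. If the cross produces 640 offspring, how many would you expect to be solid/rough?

Dihybrid cross SSFf × ssFf — consider each gene separately:
coat pattern: SS × ss → 4 Ss → 4 S_ (out of 4)
fur texture: Ff × Ff → 1 FF, 2 Ff, 1 ff → 3 F_ : 1 ff (out of 4)
Combine (counts out of 4 × 4 = 16): solid/rough (S_F_) = 4×3 = 12; solid/smooth (S_ff) = 4×1 = 4
Phenotype counts (out of 16): 12 solid/rough, 4 solid/smooth
solid/rough: 12 out of 16 → fraction 3/4
Expected count = 3/4 × 640 = 480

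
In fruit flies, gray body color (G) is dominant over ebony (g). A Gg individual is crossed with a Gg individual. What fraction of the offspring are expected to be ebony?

Punnett square for Gg × Gg:
Offspring genotypes: 1 GG, 2 Gg, 1 gg
gray: 3, ebony: 1
ebony: 1 out of 4
Probability: 1/4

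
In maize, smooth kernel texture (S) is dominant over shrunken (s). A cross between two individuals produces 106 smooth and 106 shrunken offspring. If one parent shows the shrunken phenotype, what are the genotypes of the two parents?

Observed offspring: 106 smooth, 106 shrunken
The observed ratio simplifies to 1:1. One parent shows shrunken, so its genotype must be ss. A 1:1 offspring split requires the other parent to be heterozygous (Ss).
Parent genotypes: ss × Ss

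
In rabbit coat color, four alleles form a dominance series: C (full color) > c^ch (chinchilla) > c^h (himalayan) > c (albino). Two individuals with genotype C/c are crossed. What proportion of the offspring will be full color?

Cross: C/c × C/c
Allele dominance: C > c^ch > c^h > c
Offspring genotypes: 1 C/C, 2 C/c, 1 c/c
Phenotype counts: 3 full color, 1 albino
full color: 3 out of 4
Probability: 3/4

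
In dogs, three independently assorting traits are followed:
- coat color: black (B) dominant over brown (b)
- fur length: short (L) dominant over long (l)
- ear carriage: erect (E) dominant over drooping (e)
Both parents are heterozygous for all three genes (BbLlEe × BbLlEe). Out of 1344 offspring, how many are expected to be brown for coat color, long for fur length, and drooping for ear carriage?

Trihybrid cross: BbLlEe × BbLlEe
Each trait segregates independently with a 3:1 phenotypic ratio, so each gene contributes 3/4 (dominant) or 1/4 (recessive).
Target: brown (coat color), long (fur length), drooping (ear carriage)
Probability = product of independent per-trait probabilities
= 1/4 × 1/4 × 1/4 = 1/64
Expected count = 1/64 × 1344 = 21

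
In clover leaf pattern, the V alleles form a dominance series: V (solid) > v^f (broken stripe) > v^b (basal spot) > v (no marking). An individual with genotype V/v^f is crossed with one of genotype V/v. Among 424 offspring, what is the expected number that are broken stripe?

Cross: V/v^f × V/v
Allele dominance: V > v^f > v^b > v
Offspring genotypes: 1 V/V, 1 V/v, 1 V/v^f, 1 v^f/v
Phenotype counts: 3 solid, 1 broken stripe
broken stripe: 1 out of 4 → fraction 1/4
Expected count = 1/4 × 424 = 106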